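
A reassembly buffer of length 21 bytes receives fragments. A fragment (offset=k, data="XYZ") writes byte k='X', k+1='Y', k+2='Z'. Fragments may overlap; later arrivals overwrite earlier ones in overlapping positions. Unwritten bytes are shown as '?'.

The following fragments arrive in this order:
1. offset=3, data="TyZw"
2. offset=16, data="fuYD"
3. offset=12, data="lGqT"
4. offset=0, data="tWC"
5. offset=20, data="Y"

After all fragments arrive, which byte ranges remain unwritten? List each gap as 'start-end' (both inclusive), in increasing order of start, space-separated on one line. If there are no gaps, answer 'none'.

Answer: 7-11

Derivation:
Fragment 1: offset=3 len=4
Fragment 2: offset=16 len=4
Fragment 3: offset=12 len=4
Fragment 4: offset=0 len=3
Fragment 5: offset=20 len=1
Gaps: 7-11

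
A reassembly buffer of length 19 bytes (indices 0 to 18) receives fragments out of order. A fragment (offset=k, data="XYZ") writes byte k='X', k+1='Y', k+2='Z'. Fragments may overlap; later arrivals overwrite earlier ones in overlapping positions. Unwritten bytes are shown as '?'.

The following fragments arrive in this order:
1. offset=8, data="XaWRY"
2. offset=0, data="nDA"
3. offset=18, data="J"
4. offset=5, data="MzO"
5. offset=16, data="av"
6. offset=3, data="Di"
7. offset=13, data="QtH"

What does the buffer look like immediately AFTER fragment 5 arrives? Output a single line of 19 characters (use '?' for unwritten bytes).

Answer: nDA??MzOXaWRY???avJ

Derivation:
Fragment 1: offset=8 data="XaWRY" -> buffer=????????XaWRY??????
Fragment 2: offset=0 data="nDA" -> buffer=nDA?????XaWRY??????
Fragment 3: offset=18 data="J" -> buffer=nDA?????XaWRY?????J
Fragment 4: offset=5 data="MzO" -> buffer=nDA??MzOXaWRY?????J
Fragment 5: offset=16 data="av" -> buffer=nDA??MzOXaWRY???avJ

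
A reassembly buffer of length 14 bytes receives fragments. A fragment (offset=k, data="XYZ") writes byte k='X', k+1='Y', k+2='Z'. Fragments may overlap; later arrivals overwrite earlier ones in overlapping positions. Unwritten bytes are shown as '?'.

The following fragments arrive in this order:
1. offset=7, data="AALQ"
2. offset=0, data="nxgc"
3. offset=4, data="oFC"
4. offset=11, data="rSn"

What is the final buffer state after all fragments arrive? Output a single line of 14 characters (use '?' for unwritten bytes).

Answer: nxgcoFCAALQrSn

Derivation:
Fragment 1: offset=7 data="AALQ" -> buffer=???????AALQ???
Fragment 2: offset=0 data="nxgc" -> buffer=nxgc???AALQ???
Fragment 3: offset=4 data="oFC" -> buffer=nxgcoFCAALQ???
Fragment 4: offset=11 data="rSn" -> buffer=nxgcoFCAALQrSn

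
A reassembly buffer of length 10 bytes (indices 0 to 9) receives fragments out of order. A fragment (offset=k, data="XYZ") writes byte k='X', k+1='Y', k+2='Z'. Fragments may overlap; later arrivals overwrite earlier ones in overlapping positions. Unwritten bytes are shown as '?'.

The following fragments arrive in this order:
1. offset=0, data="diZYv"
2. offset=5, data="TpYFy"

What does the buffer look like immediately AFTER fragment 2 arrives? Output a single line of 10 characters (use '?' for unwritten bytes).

Answer: diZYvTpYFy

Derivation:
Fragment 1: offset=0 data="diZYv" -> buffer=diZYv?????
Fragment 2: offset=5 data="TpYFy" -> buffer=diZYvTpYFy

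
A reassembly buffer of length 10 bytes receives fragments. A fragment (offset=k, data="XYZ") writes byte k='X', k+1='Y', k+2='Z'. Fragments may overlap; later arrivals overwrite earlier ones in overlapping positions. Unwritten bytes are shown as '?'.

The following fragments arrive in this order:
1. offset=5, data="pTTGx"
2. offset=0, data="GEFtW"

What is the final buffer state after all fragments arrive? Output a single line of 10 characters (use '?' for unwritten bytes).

Answer: GEFtWpTTGx

Derivation:
Fragment 1: offset=5 data="pTTGx" -> buffer=?????pTTGx
Fragment 2: offset=0 data="GEFtW" -> buffer=GEFtWpTTGx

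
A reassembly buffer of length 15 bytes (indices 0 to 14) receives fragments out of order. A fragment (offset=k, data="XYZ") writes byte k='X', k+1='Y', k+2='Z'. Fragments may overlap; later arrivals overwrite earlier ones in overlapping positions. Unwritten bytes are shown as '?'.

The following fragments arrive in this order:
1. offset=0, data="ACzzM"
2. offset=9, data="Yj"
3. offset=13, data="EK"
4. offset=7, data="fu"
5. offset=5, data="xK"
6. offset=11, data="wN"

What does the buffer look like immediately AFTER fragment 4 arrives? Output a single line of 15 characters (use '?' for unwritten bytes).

Answer: ACzzM??fuYj??EK

Derivation:
Fragment 1: offset=0 data="ACzzM" -> buffer=ACzzM??????????
Fragment 2: offset=9 data="Yj" -> buffer=ACzzM????Yj????
Fragment 3: offset=13 data="EK" -> buffer=ACzzM????Yj??EK
Fragment 4: offset=7 data="fu" -> buffer=ACzzM??fuYj??EK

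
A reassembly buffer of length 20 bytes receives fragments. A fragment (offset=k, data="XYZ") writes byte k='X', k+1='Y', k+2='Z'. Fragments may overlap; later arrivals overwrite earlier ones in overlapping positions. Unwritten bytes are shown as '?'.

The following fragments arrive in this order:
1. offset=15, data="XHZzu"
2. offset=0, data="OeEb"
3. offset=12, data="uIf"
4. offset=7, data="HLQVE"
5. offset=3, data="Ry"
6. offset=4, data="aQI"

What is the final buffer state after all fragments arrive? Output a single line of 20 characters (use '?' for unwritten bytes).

Answer: OeERaQIHLQVEuIfXHZzu

Derivation:
Fragment 1: offset=15 data="XHZzu" -> buffer=???????????????XHZzu
Fragment 2: offset=0 data="OeEb" -> buffer=OeEb???????????XHZzu
Fragment 3: offset=12 data="uIf" -> buffer=OeEb????????uIfXHZzu
Fragment 4: offset=7 data="HLQVE" -> buffer=OeEb???HLQVEuIfXHZzu
Fragment 5: offset=3 data="Ry" -> buffer=OeERy??HLQVEuIfXHZzu
Fragment 6: offset=4 data="aQI" -> buffer=OeERaQIHLQVEuIfXHZzu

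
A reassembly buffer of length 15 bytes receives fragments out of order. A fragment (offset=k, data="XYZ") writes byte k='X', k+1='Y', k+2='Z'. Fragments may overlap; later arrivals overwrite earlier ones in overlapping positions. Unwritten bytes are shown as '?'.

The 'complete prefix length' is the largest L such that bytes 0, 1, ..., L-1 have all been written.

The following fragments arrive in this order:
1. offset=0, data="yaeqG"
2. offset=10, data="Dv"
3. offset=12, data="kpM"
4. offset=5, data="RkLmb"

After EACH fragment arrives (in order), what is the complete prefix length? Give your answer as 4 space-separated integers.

Answer: 5 5 5 15

Derivation:
Fragment 1: offset=0 data="yaeqG" -> buffer=yaeqG?????????? -> prefix_len=5
Fragment 2: offset=10 data="Dv" -> buffer=yaeqG?????Dv??? -> prefix_len=5
Fragment 3: offset=12 data="kpM" -> buffer=yaeqG?????DvkpM -> prefix_len=5
Fragment 4: offset=5 data="RkLmb" -> buffer=yaeqGRkLmbDvkpM -> prefix_len=15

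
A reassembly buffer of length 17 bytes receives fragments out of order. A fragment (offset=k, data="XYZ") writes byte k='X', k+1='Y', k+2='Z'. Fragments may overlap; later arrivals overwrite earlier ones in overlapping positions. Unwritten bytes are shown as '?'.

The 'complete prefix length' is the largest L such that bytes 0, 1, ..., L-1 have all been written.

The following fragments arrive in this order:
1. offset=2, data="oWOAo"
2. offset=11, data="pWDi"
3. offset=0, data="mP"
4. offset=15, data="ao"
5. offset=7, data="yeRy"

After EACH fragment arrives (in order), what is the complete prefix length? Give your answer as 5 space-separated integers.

Fragment 1: offset=2 data="oWOAo" -> buffer=??oWOAo?????????? -> prefix_len=0
Fragment 2: offset=11 data="pWDi" -> buffer=??oWOAo????pWDi?? -> prefix_len=0
Fragment 3: offset=0 data="mP" -> buffer=mPoWOAo????pWDi?? -> prefix_len=7
Fragment 4: offset=15 data="ao" -> buffer=mPoWOAo????pWDiao -> prefix_len=7
Fragment 5: offset=7 data="yeRy" -> buffer=mPoWOAoyeRypWDiao -> prefix_len=17

Answer: 0 0 7 7 17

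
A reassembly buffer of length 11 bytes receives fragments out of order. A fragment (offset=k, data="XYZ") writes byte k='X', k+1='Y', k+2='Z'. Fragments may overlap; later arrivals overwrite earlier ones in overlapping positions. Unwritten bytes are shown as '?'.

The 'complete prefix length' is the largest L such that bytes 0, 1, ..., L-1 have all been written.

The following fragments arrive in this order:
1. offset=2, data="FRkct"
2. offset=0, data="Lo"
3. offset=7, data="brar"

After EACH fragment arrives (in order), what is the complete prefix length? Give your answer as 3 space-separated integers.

Fragment 1: offset=2 data="FRkct" -> buffer=??FRkct???? -> prefix_len=0
Fragment 2: offset=0 data="Lo" -> buffer=LoFRkct???? -> prefix_len=7
Fragment 3: offset=7 data="brar" -> buffer=LoFRkctbrar -> prefix_len=11

Answer: 0 7 11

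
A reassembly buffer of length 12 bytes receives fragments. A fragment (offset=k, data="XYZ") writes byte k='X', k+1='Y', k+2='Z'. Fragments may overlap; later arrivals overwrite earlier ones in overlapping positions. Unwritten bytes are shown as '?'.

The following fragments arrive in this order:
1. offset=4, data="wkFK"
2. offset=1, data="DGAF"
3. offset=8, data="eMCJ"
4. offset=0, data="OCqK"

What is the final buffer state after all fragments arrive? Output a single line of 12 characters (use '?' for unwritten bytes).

Fragment 1: offset=4 data="wkFK" -> buffer=????wkFK????
Fragment 2: offset=1 data="DGAF" -> buffer=?DGAFkFK????
Fragment 3: offset=8 data="eMCJ" -> buffer=?DGAFkFKeMCJ
Fragment 4: offset=0 data="OCqK" -> buffer=OCqKFkFKeMCJ

Answer: OCqKFkFKeMCJ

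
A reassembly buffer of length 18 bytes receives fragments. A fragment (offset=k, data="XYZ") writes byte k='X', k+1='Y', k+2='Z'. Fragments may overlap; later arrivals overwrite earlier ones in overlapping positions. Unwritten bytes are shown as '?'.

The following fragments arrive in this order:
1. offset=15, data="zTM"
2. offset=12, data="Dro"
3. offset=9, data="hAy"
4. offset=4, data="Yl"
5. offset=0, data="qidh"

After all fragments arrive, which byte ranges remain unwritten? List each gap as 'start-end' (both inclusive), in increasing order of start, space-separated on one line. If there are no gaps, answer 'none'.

Answer: 6-8

Derivation:
Fragment 1: offset=15 len=3
Fragment 2: offset=12 len=3
Fragment 3: offset=9 len=3
Fragment 4: offset=4 len=2
Fragment 5: offset=0 len=4
Gaps: 6-8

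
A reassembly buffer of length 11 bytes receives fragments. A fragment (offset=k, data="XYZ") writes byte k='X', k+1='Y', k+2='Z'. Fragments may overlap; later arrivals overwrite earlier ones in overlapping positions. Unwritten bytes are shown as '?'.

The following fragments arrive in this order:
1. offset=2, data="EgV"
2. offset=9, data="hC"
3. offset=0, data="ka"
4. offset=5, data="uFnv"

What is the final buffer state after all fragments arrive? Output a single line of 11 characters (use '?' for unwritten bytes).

Answer: kaEgVuFnvhC

Derivation:
Fragment 1: offset=2 data="EgV" -> buffer=??EgV??????
Fragment 2: offset=9 data="hC" -> buffer=??EgV????hC
Fragment 3: offset=0 data="ka" -> buffer=kaEgV????hC
Fragment 4: offset=5 data="uFnv" -> buffer=kaEgVuFnvhC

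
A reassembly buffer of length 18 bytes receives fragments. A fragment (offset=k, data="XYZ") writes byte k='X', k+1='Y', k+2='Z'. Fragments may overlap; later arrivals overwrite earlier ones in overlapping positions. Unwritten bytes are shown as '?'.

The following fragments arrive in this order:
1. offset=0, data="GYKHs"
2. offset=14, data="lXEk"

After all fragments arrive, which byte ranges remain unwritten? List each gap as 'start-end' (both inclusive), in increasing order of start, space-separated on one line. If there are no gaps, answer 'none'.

Answer: 5-13

Derivation:
Fragment 1: offset=0 len=5
Fragment 2: offset=14 len=4
Gaps: 5-13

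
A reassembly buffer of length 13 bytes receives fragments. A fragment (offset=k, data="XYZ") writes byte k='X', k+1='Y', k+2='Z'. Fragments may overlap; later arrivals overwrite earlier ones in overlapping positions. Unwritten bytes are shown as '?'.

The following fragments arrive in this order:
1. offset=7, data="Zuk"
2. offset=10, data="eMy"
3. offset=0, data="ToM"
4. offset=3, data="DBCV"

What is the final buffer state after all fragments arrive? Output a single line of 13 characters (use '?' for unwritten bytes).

Answer: ToMDBCVZukeMy

Derivation:
Fragment 1: offset=7 data="Zuk" -> buffer=???????Zuk???
Fragment 2: offset=10 data="eMy" -> buffer=???????ZukeMy
Fragment 3: offset=0 data="ToM" -> buffer=ToM????ZukeMy
Fragment 4: offset=3 data="DBCV" -> buffer=ToMDBCVZukeMy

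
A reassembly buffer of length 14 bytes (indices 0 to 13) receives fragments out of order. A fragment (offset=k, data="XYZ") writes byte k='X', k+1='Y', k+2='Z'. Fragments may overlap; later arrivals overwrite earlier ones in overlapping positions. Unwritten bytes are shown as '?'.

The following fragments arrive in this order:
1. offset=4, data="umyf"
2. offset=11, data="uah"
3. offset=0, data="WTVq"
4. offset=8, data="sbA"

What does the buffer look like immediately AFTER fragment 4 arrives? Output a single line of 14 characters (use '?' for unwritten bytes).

Fragment 1: offset=4 data="umyf" -> buffer=????umyf??????
Fragment 2: offset=11 data="uah" -> buffer=????umyf???uah
Fragment 3: offset=0 data="WTVq" -> buffer=WTVqumyf???uah
Fragment 4: offset=8 data="sbA" -> buffer=WTVqumyfsbAuah

Answer: WTVqumyfsbAuah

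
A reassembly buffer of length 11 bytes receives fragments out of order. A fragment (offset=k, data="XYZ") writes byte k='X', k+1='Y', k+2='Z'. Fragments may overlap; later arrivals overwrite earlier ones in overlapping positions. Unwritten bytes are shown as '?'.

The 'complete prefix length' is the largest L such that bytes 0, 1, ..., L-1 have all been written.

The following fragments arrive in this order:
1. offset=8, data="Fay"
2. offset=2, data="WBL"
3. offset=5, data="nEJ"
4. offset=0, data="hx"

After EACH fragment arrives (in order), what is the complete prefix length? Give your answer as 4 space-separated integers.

Answer: 0 0 0 11

Derivation:
Fragment 1: offset=8 data="Fay" -> buffer=????????Fay -> prefix_len=0
Fragment 2: offset=2 data="WBL" -> buffer=??WBL???Fay -> prefix_len=0
Fragment 3: offset=5 data="nEJ" -> buffer=??WBLnEJFay -> prefix_len=0
Fragment 4: offset=0 data="hx" -> buffer=hxWBLnEJFay -> prefix_len=11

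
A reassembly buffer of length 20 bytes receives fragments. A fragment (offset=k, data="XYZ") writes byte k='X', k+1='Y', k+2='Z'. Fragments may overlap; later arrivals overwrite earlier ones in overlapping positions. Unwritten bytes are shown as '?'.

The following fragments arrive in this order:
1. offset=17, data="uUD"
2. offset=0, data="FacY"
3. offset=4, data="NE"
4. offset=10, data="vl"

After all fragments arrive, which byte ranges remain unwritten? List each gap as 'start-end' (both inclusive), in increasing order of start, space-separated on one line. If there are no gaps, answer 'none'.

Fragment 1: offset=17 len=3
Fragment 2: offset=0 len=4
Fragment 3: offset=4 len=2
Fragment 4: offset=10 len=2
Gaps: 6-9 12-16

Answer: 6-9 12-16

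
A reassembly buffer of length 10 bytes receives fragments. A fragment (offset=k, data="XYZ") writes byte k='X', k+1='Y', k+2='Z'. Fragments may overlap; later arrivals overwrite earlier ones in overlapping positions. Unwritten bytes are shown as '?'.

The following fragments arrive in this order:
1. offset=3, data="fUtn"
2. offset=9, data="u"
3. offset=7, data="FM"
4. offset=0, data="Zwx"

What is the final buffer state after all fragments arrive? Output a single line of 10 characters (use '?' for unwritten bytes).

Answer: ZwxfUtnFMu

Derivation:
Fragment 1: offset=3 data="fUtn" -> buffer=???fUtn???
Fragment 2: offset=9 data="u" -> buffer=???fUtn??u
Fragment 3: offset=7 data="FM" -> buffer=???fUtnFMu
Fragment 4: offset=0 data="Zwx" -> buffer=ZwxfUtnFMu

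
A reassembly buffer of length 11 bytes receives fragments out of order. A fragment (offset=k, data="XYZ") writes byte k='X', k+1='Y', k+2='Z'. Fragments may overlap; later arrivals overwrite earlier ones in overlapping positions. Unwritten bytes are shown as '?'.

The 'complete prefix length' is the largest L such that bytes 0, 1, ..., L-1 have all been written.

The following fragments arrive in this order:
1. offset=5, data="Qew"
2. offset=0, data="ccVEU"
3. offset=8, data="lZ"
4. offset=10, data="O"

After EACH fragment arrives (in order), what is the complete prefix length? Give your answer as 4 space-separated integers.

Answer: 0 8 10 11

Derivation:
Fragment 1: offset=5 data="Qew" -> buffer=?????Qew??? -> prefix_len=0
Fragment 2: offset=0 data="ccVEU" -> buffer=ccVEUQew??? -> prefix_len=8
Fragment 3: offset=8 data="lZ" -> buffer=ccVEUQewlZ? -> prefix_len=10
Fragment 4: offset=10 data="O" -> buffer=ccVEUQewlZO -> prefix_len=11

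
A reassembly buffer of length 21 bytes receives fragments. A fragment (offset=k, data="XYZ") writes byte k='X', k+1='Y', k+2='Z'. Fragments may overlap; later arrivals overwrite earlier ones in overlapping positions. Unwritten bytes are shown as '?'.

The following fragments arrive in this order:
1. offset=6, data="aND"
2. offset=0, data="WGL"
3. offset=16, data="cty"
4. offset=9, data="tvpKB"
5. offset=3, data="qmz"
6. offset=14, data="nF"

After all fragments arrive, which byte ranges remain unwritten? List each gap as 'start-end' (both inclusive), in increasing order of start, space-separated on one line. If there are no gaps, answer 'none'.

Fragment 1: offset=6 len=3
Fragment 2: offset=0 len=3
Fragment 3: offset=16 len=3
Fragment 4: offset=9 len=5
Fragment 5: offset=3 len=3
Fragment 6: offset=14 len=2
Gaps: 19-20

Answer: 19-20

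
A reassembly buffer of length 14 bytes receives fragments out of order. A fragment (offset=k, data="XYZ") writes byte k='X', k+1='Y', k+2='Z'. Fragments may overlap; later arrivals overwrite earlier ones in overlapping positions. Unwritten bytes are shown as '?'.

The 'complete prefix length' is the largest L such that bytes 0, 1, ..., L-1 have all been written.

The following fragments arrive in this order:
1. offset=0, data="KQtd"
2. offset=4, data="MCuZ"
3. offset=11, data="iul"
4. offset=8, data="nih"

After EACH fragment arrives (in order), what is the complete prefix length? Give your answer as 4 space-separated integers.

Answer: 4 8 8 14

Derivation:
Fragment 1: offset=0 data="KQtd" -> buffer=KQtd?????????? -> prefix_len=4
Fragment 2: offset=4 data="MCuZ" -> buffer=KQtdMCuZ?????? -> prefix_len=8
Fragment 3: offset=11 data="iul" -> buffer=KQtdMCuZ???iul -> prefix_len=8
Fragment 4: offset=8 data="nih" -> buffer=KQtdMCuZnihiul -> prefix_len=14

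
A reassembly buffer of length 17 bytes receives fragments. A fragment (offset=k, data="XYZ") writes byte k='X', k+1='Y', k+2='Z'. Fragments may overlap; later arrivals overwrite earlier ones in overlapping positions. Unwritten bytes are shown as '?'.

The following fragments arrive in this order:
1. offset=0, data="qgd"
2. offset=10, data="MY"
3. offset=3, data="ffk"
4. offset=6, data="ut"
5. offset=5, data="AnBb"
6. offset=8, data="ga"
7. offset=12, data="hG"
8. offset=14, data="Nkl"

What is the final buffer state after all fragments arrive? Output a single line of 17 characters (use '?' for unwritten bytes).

Answer: qgdffAnBgaMYhGNkl

Derivation:
Fragment 1: offset=0 data="qgd" -> buffer=qgd??????????????
Fragment 2: offset=10 data="MY" -> buffer=qgd???????MY?????
Fragment 3: offset=3 data="ffk" -> buffer=qgdffk????MY?????
Fragment 4: offset=6 data="ut" -> buffer=qgdffkut??MY?????
Fragment 5: offset=5 data="AnBb" -> buffer=qgdffAnBb?MY?????
Fragment 6: offset=8 data="ga" -> buffer=qgdffAnBgaMY?????
Fragment 7: offset=12 data="hG" -> buffer=qgdffAnBgaMYhG???
Fragment 8: offset=14 data="Nkl" -> buffer=qgdffAnBgaMYhGNkl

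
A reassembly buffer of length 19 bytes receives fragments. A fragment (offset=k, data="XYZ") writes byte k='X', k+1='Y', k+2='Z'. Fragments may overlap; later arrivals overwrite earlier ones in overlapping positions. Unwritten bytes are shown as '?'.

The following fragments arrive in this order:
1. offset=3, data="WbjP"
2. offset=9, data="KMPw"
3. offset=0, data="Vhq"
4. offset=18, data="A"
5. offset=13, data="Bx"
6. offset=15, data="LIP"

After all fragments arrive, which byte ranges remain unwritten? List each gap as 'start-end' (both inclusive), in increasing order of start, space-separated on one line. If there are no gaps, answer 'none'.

Fragment 1: offset=3 len=4
Fragment 2: offset=9 len=4
Fragment 3: offset=0 len=3
Fragment 4: offset=18 len=1
Fragment 5: offset=13 len=2
Fragment 6: offset=15 len=3
Gaps: 7-8

Answer: 7-8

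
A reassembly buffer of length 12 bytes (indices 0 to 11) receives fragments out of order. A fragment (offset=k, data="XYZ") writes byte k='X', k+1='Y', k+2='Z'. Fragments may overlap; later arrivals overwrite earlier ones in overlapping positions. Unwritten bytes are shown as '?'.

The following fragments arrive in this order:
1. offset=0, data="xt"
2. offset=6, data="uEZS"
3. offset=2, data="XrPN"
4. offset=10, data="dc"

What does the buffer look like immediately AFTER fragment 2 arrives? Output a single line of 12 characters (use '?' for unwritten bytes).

Answer: xt????uEZS??

Derivation:
Fragment 1: offset=0 data="xt" -> buffer=xt??????????
Fragment 2: offset=6 data="uEZS" -> buffer=xt????uEZS??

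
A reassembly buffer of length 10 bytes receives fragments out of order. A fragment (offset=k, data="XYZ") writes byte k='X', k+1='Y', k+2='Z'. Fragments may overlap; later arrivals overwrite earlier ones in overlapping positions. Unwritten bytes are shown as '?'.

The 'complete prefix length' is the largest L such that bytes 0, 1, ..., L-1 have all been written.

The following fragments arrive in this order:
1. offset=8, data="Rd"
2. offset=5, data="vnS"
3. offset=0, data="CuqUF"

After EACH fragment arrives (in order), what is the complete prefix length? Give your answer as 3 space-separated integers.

Fragment 1: offset=8 data="Rd" -> buffer=????????Rd -> prefix_len=0
Fragment 2: offset=5 data="vnS" -> buffer=?????vnSRd -> prefix_len=0
Fragment 3: offset=0 data="CuqUF" -> buffer=CuqUFvnSRd -> prefix_len=10

Answer: 0 0 10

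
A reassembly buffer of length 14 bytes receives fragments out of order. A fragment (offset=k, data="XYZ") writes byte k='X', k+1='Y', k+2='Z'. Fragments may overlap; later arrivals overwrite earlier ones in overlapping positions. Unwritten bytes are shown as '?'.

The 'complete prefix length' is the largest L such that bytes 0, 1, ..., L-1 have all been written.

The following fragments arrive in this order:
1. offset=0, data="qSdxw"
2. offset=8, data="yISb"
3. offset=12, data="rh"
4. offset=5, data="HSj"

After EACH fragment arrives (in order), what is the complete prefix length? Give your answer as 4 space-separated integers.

Answer: 5 5 5 14

Derivation:
Fragment 1: offset=0 data="qSdxw" -> buffer=qSdxw????????? -> prefix_len=5
Fragment 2: offset=8 data="yISb" -> buffer=qSdxw???yISb?? -> prefix_len=5
Fragment 3: offset=12 data="rh" -> buffer=qSdxw???yISbrh -> prefix_len=5
Fragment 4: offset=5 data="HSj" -> buffer=qSdxwHSjyISbrh -> prefix_len=14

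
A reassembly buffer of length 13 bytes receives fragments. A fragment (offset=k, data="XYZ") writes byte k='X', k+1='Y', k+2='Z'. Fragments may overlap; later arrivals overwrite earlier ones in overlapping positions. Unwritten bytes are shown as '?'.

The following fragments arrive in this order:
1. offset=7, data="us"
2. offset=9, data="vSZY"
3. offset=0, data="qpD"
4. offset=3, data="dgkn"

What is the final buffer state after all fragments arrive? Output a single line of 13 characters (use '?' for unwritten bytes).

Answer: qpDdgknusvSZY

Derivation:
Fragment 1: offset=7 data="us" -> buffer=???????us????
Fragment 2: offset=9 data="vSZY" -> buffer=???????usvSZY
Fragment 3: offset=0 data="qpD" -> buffer=qpD????usvSZY
Fragment 4: offset=3 data="dgkn" -> buffer=qpDdgknusvSZY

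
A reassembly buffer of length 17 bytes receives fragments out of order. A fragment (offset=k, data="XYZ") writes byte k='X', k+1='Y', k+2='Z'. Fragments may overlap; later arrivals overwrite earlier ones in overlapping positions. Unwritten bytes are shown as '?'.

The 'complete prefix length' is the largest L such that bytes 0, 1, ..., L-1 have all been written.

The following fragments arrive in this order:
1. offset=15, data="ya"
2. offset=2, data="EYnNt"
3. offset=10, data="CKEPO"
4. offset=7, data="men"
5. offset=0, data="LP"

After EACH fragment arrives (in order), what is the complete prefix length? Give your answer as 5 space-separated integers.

Fragment 1: offset=15 data="ya" -> buffer=???????????????ya -> prefix_len=0
Fragment 2: offset=2 data="EYnNt" -> buffer=??EYnNt????????ya -> prefix_len=0
Fragment 3: offset=10 data="CKEPO" -> buffer=??EYnNt???CKEPOya -> prefix_len=0
Fragment 4: offset=7 data="men" -> buffer=??EYnNtmenCKEPOya -> prefix_len=0
Fragment 5: offset=0 data="LP" -> buffer=LPEYnNtmenCKEPOya -> prefix_len=17

Answer: 0 0 0 0 17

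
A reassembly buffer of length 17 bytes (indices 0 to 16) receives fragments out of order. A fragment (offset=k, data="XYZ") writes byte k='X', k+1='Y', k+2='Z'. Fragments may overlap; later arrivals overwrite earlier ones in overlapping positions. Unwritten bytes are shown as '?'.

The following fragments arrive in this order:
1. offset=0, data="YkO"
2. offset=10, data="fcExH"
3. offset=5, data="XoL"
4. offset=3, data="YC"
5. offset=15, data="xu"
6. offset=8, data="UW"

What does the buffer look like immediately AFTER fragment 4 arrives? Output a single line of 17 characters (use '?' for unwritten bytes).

Fragment 1: offset=0 data="YkO" -> buffer=YkO??????????????
Fragment 2: offset=10 data="fcExH" -> buffer=YkO???????fcExH??
Fragment 3: offset=5 data="XoL" -> buffer=YkO??XoL??fcExH??
Fragment 4: offset=3 data="YC" -> buffer=YkOYCXoL??fcExH??

Answer: YkOYCXoL??fcExH??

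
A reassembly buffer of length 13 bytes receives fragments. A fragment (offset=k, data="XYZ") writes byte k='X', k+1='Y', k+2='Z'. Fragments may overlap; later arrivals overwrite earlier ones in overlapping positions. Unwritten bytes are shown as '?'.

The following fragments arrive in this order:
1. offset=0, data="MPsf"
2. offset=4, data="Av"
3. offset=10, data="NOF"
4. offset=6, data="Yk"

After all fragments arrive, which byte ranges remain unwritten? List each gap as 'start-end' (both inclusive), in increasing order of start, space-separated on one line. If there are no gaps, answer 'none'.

Answer: 8-9

Derivation:
Fragment 1: offset=0 len=4
Fragment 2: offset=4 len=2
Fragment 3: offset=10 len=3
Fragment 4: offset=6 len=2
Gaps: 8-9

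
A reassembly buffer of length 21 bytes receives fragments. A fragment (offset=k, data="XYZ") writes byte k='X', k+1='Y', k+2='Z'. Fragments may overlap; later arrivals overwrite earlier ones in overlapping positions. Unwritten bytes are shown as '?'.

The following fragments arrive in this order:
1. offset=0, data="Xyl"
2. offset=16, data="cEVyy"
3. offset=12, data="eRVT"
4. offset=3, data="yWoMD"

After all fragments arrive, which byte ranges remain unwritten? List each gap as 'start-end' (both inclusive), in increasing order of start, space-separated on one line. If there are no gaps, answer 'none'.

Answer: 8-11

Derivation:
Fragment 1: offset=0 len=3
Fragment 2: offset=16 len=5
Fragment 3: offset=12 len=4
Fragment 4: offset=3 len=5
Gaps: 8-11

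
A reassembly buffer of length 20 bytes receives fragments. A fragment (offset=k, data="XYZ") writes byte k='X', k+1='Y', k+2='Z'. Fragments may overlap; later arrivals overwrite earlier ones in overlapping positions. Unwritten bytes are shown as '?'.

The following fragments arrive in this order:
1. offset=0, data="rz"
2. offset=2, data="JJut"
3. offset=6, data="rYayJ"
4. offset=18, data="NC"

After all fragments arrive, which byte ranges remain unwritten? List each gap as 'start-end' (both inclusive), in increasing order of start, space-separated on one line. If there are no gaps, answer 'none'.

Fragment 1: offset=0 len=2
Fragment 2: offset=2 len=4
Fragment 3: offset=6 len=5
Fragment 4: offset=18 len=2
Gaps: 11-17

Answer: 11-17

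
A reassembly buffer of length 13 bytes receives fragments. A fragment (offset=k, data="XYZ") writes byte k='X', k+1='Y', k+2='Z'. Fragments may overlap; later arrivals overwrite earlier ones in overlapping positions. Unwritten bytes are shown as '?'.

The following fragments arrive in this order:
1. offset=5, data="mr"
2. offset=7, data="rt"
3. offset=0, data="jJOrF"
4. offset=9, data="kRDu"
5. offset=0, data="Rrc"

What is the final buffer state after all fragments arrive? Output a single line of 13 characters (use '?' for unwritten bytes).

Answer: RrcrFmrrtkRDu

Derivation:
Fragment 1: offset=5 data="mr" -> buffer=?????mr??????
Fragment 2: offset=7 data="rt" -> buffer=?????mrrt????
Fragment 3: offset=0 data="jJOrF" -> buffer=jJOrFmrrt????
Fragment 4: offset=9 data="kRDu" -> buffer=jJOrFmrrtkRDu
Fragment 5: offset=0 data="Rrc" -> buffer=RrcrFmrrtkRDu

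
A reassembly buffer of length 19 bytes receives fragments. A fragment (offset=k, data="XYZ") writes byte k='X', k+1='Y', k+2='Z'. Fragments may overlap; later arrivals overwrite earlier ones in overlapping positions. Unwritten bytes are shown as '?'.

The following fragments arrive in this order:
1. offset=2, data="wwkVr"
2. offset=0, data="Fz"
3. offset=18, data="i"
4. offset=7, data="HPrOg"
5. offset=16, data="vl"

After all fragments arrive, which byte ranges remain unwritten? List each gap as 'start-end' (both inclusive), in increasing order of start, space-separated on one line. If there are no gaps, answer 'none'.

Answer: 12-15

Derivation:
Fragment 1: offset=2 len=5
Fragment 2: offset=0 len=2
Fragment 3: offset=18 len=1
Fragment 4: offset=7 len=5
Fragment 5: offset=16 len=2
Gaps: 12-15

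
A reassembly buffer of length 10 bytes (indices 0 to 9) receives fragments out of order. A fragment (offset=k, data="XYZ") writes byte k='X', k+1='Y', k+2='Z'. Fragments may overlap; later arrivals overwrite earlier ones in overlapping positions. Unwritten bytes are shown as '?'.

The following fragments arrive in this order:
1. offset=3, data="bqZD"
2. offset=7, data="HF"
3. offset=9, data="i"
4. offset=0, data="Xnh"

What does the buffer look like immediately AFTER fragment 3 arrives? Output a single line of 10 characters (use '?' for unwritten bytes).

Fragment 1: offset=3 data="bqZD" -> buffer=???bqZD???
Fragment 2: offset=7 data="HF" -> buffer=???bqZDHF?
Fragment 3: offset=9 data="i" -> buffer=???bqZDHFi

Answer: ???bqZDHFi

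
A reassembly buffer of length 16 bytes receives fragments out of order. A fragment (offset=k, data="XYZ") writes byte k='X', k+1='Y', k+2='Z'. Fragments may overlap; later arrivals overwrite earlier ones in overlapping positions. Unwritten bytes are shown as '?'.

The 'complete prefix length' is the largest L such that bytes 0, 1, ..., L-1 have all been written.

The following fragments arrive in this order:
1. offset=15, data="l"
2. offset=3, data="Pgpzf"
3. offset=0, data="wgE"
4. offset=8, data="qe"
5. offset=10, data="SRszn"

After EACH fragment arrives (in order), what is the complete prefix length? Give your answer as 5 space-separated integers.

Fragment 1: offset=15 data="l" -> buffer=???????????????l -> prefix_len=0
Fragment 2: offset=3 data="Pgpzf" -> buffer=???Pgpzf???????l -> prefix_len=0
Fragment 3: offset=0 data="wgE" -> buffer=wgEPgpzf???????l -> prefix_len=8
Fragment 4: offset=8 data="qe" -> buffer=wgEPgpzfqe?????l -> prefix_len=10
Fragment 5: offset=10 data="SRszn" -> buffer=wgEPgpzfqeSRsznl -> prefix_len=16

Answer: 0 0 8 10 16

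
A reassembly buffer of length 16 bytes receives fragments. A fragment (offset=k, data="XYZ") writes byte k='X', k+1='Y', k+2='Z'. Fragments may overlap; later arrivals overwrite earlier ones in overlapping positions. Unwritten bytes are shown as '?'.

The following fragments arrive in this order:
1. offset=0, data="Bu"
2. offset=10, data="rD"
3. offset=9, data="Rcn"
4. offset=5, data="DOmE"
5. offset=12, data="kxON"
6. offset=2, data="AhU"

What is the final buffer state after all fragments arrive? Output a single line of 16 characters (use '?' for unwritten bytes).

Answer: BuAhUDOmERcnkxON

Derivation:
Fragment 1: offset=0 data="Bu" -> buffer=Bu??????????????
Fragment 2: offset=10 data="rD" -> buffer=Bu????????rD????
Fragment 3: offset=9 data="Rcn" -> buffer=Bu???????Rcn????
Fragment 4: offset=5 data="DOmE" -> buffer=Bu???DOmERcn????
Fragment 5: offset=12 data="kxON" -> buffer=Bu???DOmERcnkxON
Fragment 6: offset=2 data="AhU" -> buffer=BuAhUDOmERcnkxON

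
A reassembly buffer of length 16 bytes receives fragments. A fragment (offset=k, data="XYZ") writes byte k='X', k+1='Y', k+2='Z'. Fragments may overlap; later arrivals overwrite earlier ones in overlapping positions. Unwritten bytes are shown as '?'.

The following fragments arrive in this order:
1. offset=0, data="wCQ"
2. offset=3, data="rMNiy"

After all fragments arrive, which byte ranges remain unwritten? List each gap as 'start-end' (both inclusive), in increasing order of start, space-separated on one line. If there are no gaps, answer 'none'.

Fragment 1: offset=0 len=3
Fragment 2: offset=3 len=5
Gaps: 8-15

Answer: 8-15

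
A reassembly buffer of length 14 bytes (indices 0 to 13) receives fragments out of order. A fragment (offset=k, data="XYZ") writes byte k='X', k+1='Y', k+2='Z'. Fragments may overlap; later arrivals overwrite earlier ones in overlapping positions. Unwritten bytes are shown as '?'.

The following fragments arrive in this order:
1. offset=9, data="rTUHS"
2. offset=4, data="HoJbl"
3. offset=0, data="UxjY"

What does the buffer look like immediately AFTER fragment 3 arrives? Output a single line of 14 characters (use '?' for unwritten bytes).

Answer: UxjYHoJblrTUHS

Derivation:
Fragment 1: offset=9 data="rTUHS" -> buffer=?????????rTUHS
Fragment 2: offset=4 data="HoJbl" -> buffer=????HoJblrTUHS
Fragment 3: offset=0 data="UxjY" -> buffer=UxjYHoJblrTUHS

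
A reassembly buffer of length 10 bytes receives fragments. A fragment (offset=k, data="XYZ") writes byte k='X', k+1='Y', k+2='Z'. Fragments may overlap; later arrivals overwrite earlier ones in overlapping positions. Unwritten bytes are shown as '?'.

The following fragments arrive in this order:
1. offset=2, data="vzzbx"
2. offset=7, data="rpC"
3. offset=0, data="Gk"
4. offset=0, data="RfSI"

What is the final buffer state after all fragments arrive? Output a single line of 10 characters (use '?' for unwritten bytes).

Answer: RfSIzbxrpC

Derivation:
Fragment 1: offset=2 data="vzzbx" -> buffer=??vzzbx???
Fragment 2: offset=7 data="rpC" -> buffer=??vzzbxrpC
Fragment 3: offset=0 data="Gk" -> buffer=GkvzzbxrpC
Fragment 4: offset=0 data="RfSI" -> buffer=RfSIzbxrpC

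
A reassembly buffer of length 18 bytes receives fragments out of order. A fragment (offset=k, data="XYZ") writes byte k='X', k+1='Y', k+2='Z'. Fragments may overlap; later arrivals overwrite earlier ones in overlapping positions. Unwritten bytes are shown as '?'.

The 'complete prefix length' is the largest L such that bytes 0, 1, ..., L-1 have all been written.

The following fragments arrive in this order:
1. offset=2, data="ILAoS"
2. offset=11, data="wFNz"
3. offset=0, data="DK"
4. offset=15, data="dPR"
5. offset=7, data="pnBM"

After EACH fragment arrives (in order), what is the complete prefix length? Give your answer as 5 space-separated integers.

Answer: 0 0 7 7 18

Derivation:
Fragment 1: offset=2 data="ILAoS" -> buffer=??ILAoS??????????? -> prefix_len=0
Fragment 2: offset=11 data="wFNz" -> buffer=??ILAoS????wFNz??? -> prefix_len=0
Fragment 3: offset=0 data="DK" -> buffer=DKILAoS????wFNz??? -> prefix_len=7
Fragment 4: offset=15 data="dPR" -> buffer=DKILAoS????wFNzdPR -> prefix_len=7
Fragment 5: offset=7 data="pnBM" -> buffer=DKILAoSpnBMwFNzdPR -> prefix_len=18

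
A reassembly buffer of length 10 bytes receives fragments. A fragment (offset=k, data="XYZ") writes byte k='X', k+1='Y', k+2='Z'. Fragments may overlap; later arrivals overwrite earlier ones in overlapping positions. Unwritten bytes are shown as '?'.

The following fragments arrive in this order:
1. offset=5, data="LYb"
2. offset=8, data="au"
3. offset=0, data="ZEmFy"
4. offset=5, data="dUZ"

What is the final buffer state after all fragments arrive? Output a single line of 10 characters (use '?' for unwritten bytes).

Fragment 1: offset=5 data="LYb" -> buffer=?????LYb??
Fragment 2: offset=8 data="au" -> buffer=?????LYbau
Fragment 3: offset=0 data="ZEmFy" -> buffer=ZEmFyLYbau
Fragment 4: offset=5 data="dUZ" -> buffer=ZEmFydUZau

Answer: ZEmFydUZau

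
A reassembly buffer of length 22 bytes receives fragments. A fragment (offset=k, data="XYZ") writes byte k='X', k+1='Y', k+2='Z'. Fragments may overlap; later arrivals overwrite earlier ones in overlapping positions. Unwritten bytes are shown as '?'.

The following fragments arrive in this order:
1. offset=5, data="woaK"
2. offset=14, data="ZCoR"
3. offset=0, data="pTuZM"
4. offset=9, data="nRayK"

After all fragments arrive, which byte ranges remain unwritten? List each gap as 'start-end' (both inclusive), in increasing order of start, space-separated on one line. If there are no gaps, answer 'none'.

Answer: 18-21

Derivation:
Fragment 1: offset=5 len=4
Fragment 2: offset=14 len=4
Fragment 3: offset=0 len=5
Fragment 4: offset=9 len=5
Gaps: 18-21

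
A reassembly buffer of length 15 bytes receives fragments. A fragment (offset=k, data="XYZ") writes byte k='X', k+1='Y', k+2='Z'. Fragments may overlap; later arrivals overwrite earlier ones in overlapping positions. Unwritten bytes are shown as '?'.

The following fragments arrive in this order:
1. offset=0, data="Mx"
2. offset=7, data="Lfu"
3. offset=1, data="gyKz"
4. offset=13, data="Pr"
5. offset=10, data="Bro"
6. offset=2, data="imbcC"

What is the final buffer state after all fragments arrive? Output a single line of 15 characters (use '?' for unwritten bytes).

Fragment 1: offset=0 data="Mx" -> buffer=Mx?????????????
Fragment 2: offset=7 data="Lfu" -> buffer=Mx?????Lfu?????
Fragment 3: offset=1 data="gyKz" -> buffer=MgyKz??Lfu?????
Fragment 4: offset=13 data="Pr" -> buffer=MgyKz??Lfu???Pr
Fragment 5: offset=10 data="Bro" -> buffer=MgyKz??LfuBroPr
Fragment 6: offset=2 data="imbcC" -> buffer=MgimbcCLfuBroPr

Answer: MgimbcCLfuBroPr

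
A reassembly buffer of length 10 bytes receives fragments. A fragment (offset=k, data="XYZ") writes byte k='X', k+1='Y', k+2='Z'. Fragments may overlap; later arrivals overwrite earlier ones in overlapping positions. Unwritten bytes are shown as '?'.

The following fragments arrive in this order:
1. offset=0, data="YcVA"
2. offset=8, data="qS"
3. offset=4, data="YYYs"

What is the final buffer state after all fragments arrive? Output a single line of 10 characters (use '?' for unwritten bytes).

Answer: YcVAYYYsqS

Derivation:
Fragment 1: offset=0 data="YcVA" -> buffer=YcVA??????
Fragment 2: offset=8 data="qS" -> buffer=YcVA????qS
Fragment 3: offset=4 data="YYYs" -> buffer=YcVAYYYsqS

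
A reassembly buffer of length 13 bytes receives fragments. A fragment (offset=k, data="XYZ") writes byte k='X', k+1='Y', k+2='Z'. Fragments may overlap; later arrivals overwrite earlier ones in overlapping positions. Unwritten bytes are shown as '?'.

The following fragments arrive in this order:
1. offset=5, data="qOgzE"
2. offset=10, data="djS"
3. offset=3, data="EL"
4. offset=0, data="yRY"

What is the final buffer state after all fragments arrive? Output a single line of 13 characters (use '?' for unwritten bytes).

Answer: yRYELqOgzEdjS

Derivation:
Fragment 1: offset=5 data="qOgzE" -> buffer=?????qOgzE???
Fragment 2: offset=10 data="djS" -> buffer=?????qOgzEdjS
Fragment 3: offset=3 data="EL" -> buffer=???ELqOgzEdjS
Fragment 4: offset=0 data="yRY" -> buffer=yRYELqOgzEdjS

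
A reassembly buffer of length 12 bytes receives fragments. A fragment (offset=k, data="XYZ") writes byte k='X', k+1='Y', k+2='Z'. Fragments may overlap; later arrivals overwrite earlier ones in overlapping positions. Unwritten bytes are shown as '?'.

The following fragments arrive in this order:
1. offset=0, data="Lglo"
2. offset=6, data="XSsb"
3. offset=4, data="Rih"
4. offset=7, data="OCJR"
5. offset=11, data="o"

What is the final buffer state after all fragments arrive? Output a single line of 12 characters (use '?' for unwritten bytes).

Answer: LgloRihOCJRo

Derivation:
Fragment 1: offset=0 data="Lglo" -> buffer=Lglo????????
Fragment 2: offset=6 data="XSsb" -> buffer=Lglo??XSsb??
Fragment 3: offset=4 data="Rih" -> buffer=LgloRihSsb??
Fragment 4: offset=7 data="OCJR" -> buffer=LgloRihOCJR?
Fragment 5: offset=11 data="o" -> buffer=LgloRihOCJRo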